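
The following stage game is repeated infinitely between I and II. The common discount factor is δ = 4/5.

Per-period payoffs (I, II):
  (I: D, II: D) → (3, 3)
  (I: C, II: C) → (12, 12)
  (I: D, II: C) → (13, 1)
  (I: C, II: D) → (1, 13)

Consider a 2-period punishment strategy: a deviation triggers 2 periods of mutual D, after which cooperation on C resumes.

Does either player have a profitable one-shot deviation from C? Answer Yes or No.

No

A one-shot deviation gives 13 now, then 3 for 2 periods, then back to 12.
Gain from deviating: (13−12) today; loss: (12−3) in each of the next 2 periods.
No-deviation condition: (12−3)(δ+…+δ^2) ≥ 13−12, i.e. δ+…+δ^2 ≥ 1/9.
At δ = 4/5: δ+…+δ^2 = 1.4400 ≥ 0.1111.
So cooperation is sustainable.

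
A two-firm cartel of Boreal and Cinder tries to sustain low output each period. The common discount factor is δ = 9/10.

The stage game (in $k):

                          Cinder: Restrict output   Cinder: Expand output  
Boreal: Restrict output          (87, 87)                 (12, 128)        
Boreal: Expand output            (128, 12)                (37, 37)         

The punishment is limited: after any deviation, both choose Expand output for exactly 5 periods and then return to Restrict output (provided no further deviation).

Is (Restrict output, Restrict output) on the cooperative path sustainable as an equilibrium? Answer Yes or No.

Yes

A one-shot deviation gives 128 now, then 37 for 5 periods, then back to 87.
Gain from deviating: (128−87) today; loss: (87−37) in each of the next 5 periods.
No-deviation condition: (87−37)(δ+…+δ^5) ≥ 128−87, i.e. δ+…+δ^5 ≥ 41/50.
At δ = 9/10: δ+…+δ^5 = 3.6856 ≥ 0.8200.
So cooperation is sustainable.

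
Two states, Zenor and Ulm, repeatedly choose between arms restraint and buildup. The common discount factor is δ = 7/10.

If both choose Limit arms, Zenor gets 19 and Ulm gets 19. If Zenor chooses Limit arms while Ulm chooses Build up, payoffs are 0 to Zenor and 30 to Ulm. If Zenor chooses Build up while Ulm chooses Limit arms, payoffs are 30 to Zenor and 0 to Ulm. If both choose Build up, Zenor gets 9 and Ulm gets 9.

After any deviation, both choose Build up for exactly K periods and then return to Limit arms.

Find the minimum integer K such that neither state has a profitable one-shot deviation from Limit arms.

IC: δ(1−δ^K)/(1−δ) ≥ (30−19)/(19−9) = 11/10.
With δ = 7/10: need 1 − δ^K ≥ 11/10·(1−7/10)/(7/10), i.e. δ^K ≤ 0.5286.
Since (7/10)^1 = 0.7000 and (7/10)^2 = 0.4900, the smallest such K is 2.

2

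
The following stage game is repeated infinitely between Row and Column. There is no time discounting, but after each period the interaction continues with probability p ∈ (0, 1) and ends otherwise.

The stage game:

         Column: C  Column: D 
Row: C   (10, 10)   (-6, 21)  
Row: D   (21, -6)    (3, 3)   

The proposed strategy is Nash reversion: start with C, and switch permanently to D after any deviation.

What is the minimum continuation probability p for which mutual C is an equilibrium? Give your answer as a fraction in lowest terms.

11/18

With no time discounting, the continuation probability p plays the role of the discount factor.
Grim-trigger IC: 10/(1−p) ≥ 21 + 3p/(1−p) ⇒ p ≥ (21−10)/(21−3) = 11/18.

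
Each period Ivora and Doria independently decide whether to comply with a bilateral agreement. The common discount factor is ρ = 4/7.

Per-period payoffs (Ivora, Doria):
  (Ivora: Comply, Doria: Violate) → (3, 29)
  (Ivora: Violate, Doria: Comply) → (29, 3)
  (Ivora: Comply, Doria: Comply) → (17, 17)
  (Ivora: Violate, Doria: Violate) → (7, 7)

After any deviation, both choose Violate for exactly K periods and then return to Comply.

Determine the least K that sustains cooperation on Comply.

5

Need Σ_{k=1}^{K} ρ^k ≥ (29−17)/(17−7) = 1.2000 at ρ = 4/7.
At K = 4 the sum is 1.1912 < 1.2000; at K = 5 it is 1.2521 ≥ 1.2000.
So the minimum punishment length is K = 5.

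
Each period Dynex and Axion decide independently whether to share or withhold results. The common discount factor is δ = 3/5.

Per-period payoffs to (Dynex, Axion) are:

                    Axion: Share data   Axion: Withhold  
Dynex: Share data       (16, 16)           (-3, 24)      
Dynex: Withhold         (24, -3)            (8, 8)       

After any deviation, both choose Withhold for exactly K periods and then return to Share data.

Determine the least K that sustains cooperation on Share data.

IC: δ(1−δ^K)/(1−δ) ≥ (24−16)/(16−8) = 1.
With δ = 3/5: need 1 − δ^K ≥ 1·(1−3/5)/(3/5), i.e. δ^K ≤ 0.3333.
Since (3/5)^2 = 0.3600 and (3/5)^3 = 0.2160, the smallest such K is 3.

3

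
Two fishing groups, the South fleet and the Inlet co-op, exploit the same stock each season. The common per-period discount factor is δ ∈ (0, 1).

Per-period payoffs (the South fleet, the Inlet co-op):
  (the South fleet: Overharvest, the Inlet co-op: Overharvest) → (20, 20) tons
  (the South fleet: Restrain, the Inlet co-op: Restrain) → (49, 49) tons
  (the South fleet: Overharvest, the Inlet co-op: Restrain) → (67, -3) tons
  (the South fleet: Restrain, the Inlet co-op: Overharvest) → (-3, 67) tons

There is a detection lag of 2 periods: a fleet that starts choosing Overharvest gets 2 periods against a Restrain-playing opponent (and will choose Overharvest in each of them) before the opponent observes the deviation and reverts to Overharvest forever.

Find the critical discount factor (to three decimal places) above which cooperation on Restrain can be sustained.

0.619

Deviating for the 2 undetected periods gains 67−49 = 18 per period over cooperation, then loses 49−20 = 29 per period forever once punishment starts.
Gain: 18(1 + δ + … + δ^1); loss: 29·δ^2/(1−δ).
No profitable deviation ⇔ 18(1−δ^2) ≤ 29·δ^2, i.e. δ^2 ≥ 18/(18+29) = 18/47.
Hence δ ≥ (18/47)^(1/2) ≈ 0.619.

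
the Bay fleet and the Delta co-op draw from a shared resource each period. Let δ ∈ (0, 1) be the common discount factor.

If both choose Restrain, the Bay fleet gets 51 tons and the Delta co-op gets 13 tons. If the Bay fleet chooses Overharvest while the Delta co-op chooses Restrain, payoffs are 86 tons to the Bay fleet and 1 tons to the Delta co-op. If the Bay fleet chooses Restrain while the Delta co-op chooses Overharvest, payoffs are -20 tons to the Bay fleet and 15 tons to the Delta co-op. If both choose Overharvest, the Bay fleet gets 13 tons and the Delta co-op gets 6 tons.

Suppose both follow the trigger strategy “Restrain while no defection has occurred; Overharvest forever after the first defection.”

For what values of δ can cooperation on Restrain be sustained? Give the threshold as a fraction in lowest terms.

35/73

the Bay fleet: cooperation gives 51 each period; deviation gives 86 once then 13 forever.
  51/(1−δ) ≥ 86 + 13δ/(1−δ) ⇒ δ ≥ 35/73.
the Delta co-op: cooperation gives 13 each period; deviation gives 15 once then 6 forever.
  δ ≥ 2/9.
Both must hold, so the binding constraint is the Bay fleet's: δ ≥ 35/73.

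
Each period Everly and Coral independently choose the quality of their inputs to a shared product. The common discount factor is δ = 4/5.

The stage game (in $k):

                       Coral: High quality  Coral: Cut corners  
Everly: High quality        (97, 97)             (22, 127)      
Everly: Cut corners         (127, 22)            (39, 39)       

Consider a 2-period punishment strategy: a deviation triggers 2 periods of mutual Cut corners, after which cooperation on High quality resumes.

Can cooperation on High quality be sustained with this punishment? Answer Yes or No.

Yes

Comparing payoff streams over the 3 periods until play realigns: cooperate → 97(1+δ+…+δ^2); deviate → 127 + 39(δ+…+δ^2).
Cooperation is sustained iff (97−39)(δ+…+δ^2) ≥ 127−97.
δ+…+δ^2 = 4/5·(1−(4/5)^2)/(1−4/5) = 1.4400, and (127−97)/(97−39) = 0.5172.
1.4400 ≥ 0.5172, so cooperation is sustainable.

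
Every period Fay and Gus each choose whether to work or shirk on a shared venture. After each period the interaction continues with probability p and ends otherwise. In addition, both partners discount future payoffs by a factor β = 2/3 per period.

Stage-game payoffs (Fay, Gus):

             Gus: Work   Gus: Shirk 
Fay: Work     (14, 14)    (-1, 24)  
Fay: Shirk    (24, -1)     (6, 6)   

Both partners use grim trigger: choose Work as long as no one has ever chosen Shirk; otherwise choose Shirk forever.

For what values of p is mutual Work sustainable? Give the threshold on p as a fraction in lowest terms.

Expected continuation weight on next period's payoff is β·p = 2/3·p, which plays the role of the discount factor.
Cooperation requires 2/3·p ≥ (24−14)/(24−6) = 5/9, hence p ≥ 5/6.

5/6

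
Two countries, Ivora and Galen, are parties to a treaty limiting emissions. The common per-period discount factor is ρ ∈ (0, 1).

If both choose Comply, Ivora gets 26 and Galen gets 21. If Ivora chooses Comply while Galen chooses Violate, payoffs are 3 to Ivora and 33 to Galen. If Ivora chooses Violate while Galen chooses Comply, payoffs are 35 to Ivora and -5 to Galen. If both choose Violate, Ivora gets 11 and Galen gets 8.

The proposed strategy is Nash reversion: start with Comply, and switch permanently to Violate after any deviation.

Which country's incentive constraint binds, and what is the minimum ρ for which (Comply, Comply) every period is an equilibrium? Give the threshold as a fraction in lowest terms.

Galen; ρ ≥ 12/25

For Ivora: deviation gain 35−26 = 9, per-period punishment loss 26−11 = 15. IC gives ρ ≥ 9/24 = 3/8.
For Galen: gain 12, loss 13 per period, so ρ ≥ 12/25.
The tighter constraint is Galen's, so cooperation needs ρ ≥ 12/25.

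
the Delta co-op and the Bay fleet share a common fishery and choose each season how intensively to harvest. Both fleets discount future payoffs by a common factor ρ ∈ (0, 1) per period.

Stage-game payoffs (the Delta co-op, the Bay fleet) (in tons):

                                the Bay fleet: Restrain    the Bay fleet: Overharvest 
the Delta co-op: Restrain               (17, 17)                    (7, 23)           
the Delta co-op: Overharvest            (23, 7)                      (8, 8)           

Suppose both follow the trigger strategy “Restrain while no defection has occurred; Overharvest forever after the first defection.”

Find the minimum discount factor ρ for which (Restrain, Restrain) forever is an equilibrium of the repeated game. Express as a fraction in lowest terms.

2/5

One-period gain from deviating is 23 − 17 = 6. The loss is 17 − 8 = 9 in every subsequent period, with present value 9·ρ/(1−ρ).
Deviation is unprofitable when 9·ρ/(1−ρ) ≥ 6, i.e. ρ/(1−ρ) ≥ 2/3.
Equivalently ρ ≥ 6/(6+9) = 2/5.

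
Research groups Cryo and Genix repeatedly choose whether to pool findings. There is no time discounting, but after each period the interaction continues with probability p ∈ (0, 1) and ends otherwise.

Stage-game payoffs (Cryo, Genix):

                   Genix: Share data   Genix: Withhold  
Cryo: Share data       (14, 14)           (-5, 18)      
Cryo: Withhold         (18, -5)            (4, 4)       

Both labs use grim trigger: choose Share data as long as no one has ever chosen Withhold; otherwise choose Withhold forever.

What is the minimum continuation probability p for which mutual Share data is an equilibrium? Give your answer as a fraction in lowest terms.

With no time discounting, the continuation probability p plays the role of the discount factor.
Grim-trigger IC: 14/(1−p) ≥ 18 + 4p/(1−p) ⇒ p ≥ (18−14)/(18−4) = 2/7.

2/7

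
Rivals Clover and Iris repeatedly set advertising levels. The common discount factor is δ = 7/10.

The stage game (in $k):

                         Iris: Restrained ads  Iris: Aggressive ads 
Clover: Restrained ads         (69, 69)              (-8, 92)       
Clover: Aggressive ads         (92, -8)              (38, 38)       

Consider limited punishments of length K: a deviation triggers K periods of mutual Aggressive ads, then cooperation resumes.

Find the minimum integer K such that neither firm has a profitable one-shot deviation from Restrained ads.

2

Need Σ_{k=1}^{K} δ^k ≥ (92−69)/(69−38) = 0.7419 at δ = 7/10.
At K = 1 the sum is 0.7000 < 0.7419; at K = 2 it is 1.1900 ≥ 0.7419.
So the minimum punishment length is K = 2.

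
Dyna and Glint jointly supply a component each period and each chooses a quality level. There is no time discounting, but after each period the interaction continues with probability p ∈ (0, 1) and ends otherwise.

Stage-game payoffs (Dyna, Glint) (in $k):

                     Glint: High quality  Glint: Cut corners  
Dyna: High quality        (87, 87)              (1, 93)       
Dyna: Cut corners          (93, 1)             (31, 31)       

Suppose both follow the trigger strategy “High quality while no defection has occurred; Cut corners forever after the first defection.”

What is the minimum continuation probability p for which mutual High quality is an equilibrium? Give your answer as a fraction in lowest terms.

With no time discounting, the continuation probability p plays the role of the discount factor.
Grim-trigger IC: 87/(1−p) ≥ 93 + 31p/(1−p) ⇒ p ≥ (93−87)/(93−31) = 3/31.

3/31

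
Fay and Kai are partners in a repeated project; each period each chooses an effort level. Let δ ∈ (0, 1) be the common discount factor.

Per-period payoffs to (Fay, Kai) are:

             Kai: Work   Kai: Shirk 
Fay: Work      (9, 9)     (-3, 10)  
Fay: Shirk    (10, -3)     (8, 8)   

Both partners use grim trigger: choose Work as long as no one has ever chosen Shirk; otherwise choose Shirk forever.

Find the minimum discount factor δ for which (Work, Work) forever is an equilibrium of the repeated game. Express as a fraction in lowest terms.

9/(1−δ) ≥ 10 + 8δ/(1−δ)
9 ≥ 10 − 2δ
δ ≥ 1/2.

1/2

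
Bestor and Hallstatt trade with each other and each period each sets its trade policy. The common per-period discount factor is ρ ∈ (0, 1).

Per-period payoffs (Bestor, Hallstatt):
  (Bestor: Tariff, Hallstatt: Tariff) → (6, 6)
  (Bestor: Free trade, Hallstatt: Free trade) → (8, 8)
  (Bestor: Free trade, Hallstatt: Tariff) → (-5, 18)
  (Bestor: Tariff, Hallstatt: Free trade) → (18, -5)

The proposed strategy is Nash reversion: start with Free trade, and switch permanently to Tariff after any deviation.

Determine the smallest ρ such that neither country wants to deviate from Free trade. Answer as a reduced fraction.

Under grim trigger the critical discount factor is (T−C)/(T−P) with T = 18, C = 8, P = 6.
ρ* = (18−8)/(18−6) = 10/12 = 5/6.

5/6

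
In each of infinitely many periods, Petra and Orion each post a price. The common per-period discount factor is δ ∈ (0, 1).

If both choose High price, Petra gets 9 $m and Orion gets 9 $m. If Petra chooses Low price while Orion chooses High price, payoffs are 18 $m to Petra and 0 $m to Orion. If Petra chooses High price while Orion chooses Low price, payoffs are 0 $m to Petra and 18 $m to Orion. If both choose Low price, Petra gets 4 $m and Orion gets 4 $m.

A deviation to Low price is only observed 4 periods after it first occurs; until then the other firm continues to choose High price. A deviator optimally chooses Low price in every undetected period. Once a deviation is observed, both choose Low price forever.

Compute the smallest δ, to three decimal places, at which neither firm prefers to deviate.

0.895

Deviating for the 4 undetected periods gains 18−9 = 9 per period over cooperation, then loses 9−4 = 5 per period forever once punishment starts.
Gain: 9(1 + δ + … + δ^3); loss: 5·δ^4/(1−δ).
No profitable deviation ⇔ 9(1−δ^4) ≤ 5·δ^4, i.e. δ^4 ≥ 9/(9+5) = 9/14.
Hence δ ≥ (9/14)^(1/4) ≈ 0.895.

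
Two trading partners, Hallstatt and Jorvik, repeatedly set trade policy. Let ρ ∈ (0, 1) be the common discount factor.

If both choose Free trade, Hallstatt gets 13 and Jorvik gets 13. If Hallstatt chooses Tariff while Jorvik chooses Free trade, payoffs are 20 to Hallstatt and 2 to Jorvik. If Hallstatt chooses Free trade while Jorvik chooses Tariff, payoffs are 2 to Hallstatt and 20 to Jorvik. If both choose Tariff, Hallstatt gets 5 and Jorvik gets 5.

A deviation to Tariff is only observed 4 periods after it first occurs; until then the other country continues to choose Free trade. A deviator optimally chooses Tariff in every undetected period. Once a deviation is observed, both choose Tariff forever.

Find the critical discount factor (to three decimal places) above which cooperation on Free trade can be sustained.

Deviating for the 4 undetected periods gains 20−13 = 7 per period over cooperation, then loses 13−5 = 8 per period forever once punishment starts.
Gain: 7(1 + ρ + … + ρ^3); loss: 8·ρ^4/(1−ρ).
No profitable deviation ⇔ 7(1−ρ^4) ≤ 8·ρ^4, i.e. ρ^4 ≥ 7/(7+8) = 7/15.
Hence ρ ≥ (7/15)^(1/4) ≈ 0.827.

0.827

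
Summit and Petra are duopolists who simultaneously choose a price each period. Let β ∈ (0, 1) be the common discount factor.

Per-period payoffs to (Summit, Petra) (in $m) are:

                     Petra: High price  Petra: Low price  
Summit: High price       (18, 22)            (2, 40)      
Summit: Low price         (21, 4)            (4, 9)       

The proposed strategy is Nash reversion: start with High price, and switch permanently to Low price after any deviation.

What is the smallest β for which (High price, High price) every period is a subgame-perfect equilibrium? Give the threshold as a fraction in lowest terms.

Summit's threshold: (21−18)/(21−4) = 3/17.
Petra's threshold: (40−22)/(40−9) = 18/31.
3/17 < 18/31, so Petra binds and β* = 18/31.

18/31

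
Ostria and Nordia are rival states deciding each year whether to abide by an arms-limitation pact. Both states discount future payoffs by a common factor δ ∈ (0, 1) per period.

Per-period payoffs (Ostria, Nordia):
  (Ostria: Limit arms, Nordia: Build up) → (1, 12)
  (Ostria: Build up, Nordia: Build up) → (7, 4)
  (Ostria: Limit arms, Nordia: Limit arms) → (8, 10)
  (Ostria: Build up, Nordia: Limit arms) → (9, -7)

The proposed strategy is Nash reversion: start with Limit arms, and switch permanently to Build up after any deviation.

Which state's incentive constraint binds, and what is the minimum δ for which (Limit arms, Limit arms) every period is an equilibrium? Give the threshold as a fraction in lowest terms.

Ostria; δ ≥ 1/2

Ostria's threshold: (9−8)/(9−7) = 1/2.
Nordia's threshold: (12−10)/(12−4) = 1/4.
1/2 > 1/4, so Ostria binds and δ* = 1/2.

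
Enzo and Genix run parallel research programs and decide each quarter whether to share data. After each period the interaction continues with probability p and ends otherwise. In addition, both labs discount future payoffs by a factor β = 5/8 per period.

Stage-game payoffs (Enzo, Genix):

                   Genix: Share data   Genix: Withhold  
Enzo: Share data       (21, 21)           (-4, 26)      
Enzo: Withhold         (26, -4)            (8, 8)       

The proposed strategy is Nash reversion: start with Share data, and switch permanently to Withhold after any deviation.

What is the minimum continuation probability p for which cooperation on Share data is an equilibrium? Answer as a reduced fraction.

Expected continuation weight on next period's payoff is β·p = 5/8·p, which plays the role of the discount factor.
Cooperation requires 5/8·p ≥ (26−21)/(26−8) = 5/18, hence p ≥ 4/9.

4/9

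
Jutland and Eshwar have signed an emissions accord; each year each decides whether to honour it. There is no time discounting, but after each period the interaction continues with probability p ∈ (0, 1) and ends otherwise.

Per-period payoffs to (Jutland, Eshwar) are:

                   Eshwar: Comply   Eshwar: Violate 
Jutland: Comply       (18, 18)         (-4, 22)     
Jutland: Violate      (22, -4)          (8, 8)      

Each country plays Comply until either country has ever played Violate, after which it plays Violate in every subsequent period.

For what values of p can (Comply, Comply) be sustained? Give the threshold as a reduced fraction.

With no time discounting, the continuation probability p plays the role of the discount factor.
Grim-trigger IC: 18/(1−p) ≥ 22 + 8p/(1−p) ⇒ p ≥ (22−18)/(22−8) = 2/7.

2/7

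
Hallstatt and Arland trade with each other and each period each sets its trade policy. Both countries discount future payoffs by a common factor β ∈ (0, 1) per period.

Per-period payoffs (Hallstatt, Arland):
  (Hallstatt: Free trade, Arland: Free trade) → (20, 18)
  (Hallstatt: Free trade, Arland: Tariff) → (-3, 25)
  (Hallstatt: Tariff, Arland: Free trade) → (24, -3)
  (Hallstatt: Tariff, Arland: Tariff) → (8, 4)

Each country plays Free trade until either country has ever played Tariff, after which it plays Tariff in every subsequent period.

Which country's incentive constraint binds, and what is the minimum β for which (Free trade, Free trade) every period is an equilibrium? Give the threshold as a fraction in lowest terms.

Arland; β ≥ 1/3

Hallstatt's threshold: (24−20)/(24−8) = 1/4.
Arland's threshold: (25−18)/(25−4) = 1/3.
1/4 < 1/3, so Arland binds and β* = 1/3.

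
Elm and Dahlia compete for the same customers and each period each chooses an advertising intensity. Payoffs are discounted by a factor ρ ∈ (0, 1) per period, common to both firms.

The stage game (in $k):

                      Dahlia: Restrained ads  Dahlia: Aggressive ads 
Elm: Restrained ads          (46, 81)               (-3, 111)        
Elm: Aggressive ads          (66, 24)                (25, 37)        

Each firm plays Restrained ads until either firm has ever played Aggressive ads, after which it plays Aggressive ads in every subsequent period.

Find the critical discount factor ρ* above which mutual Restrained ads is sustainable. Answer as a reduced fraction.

20/41

For Elm: deviation gain 66−46 = 20, per-period punishment loss 46−25 = 21. IC gives ρ ≥ 20/41.
For Dahlia: gain 30, loss 44 per period, so ρ ≥ 30/74 = 15/37.
The tighter constraint is Elm's, so cooperation needs ρ ≥ 20/41.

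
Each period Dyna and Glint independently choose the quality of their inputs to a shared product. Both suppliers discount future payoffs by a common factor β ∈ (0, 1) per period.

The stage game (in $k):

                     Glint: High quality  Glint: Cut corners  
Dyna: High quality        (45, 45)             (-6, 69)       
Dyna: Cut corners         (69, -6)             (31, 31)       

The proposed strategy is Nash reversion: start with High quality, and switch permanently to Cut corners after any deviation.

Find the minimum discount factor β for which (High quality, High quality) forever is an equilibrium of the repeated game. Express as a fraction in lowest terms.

12/19

Cooperation forever yields 45 each period: 45/(1−β).
Deviating yields 69 once, then 31 forever: 69 + 31β/(1−β).
No profitable deviation requires 45/(1−β) ≥ 69 + 31β/(1−β).
Multiplying by (1−β): 45 ≥ 69(1−β) + 31β = 69 − 38β.
So 38β ≥ 24, i.e. β ≥ 24/38 = 12/19.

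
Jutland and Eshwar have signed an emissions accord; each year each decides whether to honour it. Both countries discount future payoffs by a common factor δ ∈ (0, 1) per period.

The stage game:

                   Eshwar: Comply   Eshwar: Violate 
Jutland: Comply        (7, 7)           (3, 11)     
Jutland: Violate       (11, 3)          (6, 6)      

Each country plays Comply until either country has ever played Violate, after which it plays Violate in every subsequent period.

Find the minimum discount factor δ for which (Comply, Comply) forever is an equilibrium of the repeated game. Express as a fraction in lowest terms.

Cooperation forever yields 7 each period: 7/(1−δ).
Deviating yields 11 once, then 6 forever: 11 + 6δ/(1−δ).
No profitable deviation requires 7/(1−δ) ≥ 11 + 6δ/(1−δ).
Multiplying by (1−δ): 7 ≥ 11(1−δ) + 6δ = 11 − 5δ.
So 5δ ≥ 4, i.e. δ ≥ 4/5.

4/5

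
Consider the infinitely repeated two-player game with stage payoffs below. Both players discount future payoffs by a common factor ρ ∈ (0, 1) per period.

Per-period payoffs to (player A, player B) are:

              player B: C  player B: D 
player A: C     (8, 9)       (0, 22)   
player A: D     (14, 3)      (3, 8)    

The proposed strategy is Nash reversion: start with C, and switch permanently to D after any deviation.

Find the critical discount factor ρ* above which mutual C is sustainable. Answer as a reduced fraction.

13/14

player A's threshold: (14−8)/(14−3) = 6/11.
player B's threshold: (22−9)/(22−8) = 13/14.
6/11 < 13/14, so player B binds and ρ* = 13/14.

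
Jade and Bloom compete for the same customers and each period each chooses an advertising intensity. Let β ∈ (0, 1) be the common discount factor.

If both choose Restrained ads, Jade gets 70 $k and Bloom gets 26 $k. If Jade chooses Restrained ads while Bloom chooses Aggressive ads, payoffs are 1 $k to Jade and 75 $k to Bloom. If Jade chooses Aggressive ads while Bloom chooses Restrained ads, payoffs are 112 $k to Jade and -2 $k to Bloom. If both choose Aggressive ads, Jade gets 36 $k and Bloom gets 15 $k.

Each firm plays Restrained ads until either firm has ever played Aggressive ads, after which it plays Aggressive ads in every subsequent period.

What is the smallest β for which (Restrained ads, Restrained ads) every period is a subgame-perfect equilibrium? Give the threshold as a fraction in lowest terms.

Jade: cooperation gives 70 each period; deviation gives 112 once then 36 forever.
  70/(1−β) ≥ 112 + 36β/(1−β) ⇒ β ≥ 42/76 = 21/38.
Bloom: cooperation gives 26 each period; deviation gives 75 once then 15 forever.
  β ≥ 49/60.
Both must hold, so the binding constraint is Bloom's: β ≥ 49/60.

49/60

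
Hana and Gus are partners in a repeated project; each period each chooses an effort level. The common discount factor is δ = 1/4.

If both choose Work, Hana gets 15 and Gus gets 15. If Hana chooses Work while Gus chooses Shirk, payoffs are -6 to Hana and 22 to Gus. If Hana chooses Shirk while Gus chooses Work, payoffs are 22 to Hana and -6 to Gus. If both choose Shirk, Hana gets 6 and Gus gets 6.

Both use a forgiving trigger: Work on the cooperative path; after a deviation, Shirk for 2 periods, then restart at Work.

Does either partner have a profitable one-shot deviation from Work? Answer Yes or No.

Yes

IC: δ+…+δ^2 ≥ (22−15)/(15−6) = 7/9.
At δ = 1/4: partial sum = 0.3125 < 0.7778. Cooperation not sustainable.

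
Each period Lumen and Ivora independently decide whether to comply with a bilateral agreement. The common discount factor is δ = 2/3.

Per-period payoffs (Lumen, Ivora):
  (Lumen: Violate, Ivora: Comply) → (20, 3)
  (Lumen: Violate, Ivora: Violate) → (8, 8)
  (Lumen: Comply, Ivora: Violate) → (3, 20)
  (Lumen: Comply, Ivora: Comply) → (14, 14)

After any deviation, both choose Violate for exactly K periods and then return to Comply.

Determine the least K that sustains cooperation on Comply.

IC: δ(1−δ^K)/(1−δ) ≥ (20−14)/(14−8) = 1.
With δ = 2/3: need 1 − δ^K ≥ 1·(1−2/3)/(2/3), i.e. δ^K ≤ 0.5000.
Since (2/3)^1 = 0.6667 and (2/3)^2 = 0.4444, the smallest such K is 2.

2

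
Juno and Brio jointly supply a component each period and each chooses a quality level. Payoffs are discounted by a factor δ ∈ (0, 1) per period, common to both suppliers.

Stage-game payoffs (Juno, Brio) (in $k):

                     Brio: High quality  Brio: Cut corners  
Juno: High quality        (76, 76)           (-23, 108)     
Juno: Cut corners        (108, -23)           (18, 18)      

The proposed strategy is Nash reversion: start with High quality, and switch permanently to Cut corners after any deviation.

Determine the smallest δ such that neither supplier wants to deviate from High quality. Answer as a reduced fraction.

Under grim trigger the critical discount factor is (T−C)/(T−P) with T = 108, C = 76, P = 18.
δ* = (108−76)/(108−18) = 32/90 = 16/45.

16/45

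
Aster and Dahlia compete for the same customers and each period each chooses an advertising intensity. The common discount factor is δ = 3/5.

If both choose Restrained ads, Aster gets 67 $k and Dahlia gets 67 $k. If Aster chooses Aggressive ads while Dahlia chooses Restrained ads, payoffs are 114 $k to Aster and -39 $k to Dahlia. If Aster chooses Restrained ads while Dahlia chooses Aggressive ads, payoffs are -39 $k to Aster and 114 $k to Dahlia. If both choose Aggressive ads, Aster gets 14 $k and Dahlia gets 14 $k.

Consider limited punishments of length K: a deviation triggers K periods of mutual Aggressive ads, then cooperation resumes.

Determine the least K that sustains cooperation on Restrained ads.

2

No profitable deviation requires (67−14)(δ+…+δ^K) ≥ 114−67, i.e. δ+…+δ^K ≥ 47/53 ≈ 0.8868.
With δ = 3/5, the partial sums are K=1: 0.6000, K=2: 0.9600.
K = 2 is the first length at which the sum reaches 0.8868.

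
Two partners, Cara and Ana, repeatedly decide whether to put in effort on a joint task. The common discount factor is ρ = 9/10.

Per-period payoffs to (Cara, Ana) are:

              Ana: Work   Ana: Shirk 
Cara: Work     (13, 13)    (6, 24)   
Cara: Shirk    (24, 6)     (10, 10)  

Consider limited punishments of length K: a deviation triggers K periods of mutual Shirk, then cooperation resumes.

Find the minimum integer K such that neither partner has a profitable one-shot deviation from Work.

Need Σ_{k=1}^{K} ρ^k ≥ (24−13)/(13−10) = 3.6667 at ρ = 9/10.
At K = 4 the sum is 3.0951 < 3.6667; at K = 5 it is 3.6856 ≥ 3.6667.
So the minimum punishment length is K = 5.

5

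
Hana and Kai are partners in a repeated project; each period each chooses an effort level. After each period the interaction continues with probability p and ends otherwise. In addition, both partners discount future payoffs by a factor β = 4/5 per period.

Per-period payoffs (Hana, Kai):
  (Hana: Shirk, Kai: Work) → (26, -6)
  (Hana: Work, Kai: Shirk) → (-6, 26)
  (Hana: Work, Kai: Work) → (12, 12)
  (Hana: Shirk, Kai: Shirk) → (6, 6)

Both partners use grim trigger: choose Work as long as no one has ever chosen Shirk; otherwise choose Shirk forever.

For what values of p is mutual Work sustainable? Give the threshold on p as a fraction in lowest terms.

7/8

With continuation probability p and discount β, the effective per-period discount factor is βp.
Grim-trigger IC: βp ≥ (26−12)/(26−6) = 7/10.
So p ≥ (7/10)/(4/5) = 7/8.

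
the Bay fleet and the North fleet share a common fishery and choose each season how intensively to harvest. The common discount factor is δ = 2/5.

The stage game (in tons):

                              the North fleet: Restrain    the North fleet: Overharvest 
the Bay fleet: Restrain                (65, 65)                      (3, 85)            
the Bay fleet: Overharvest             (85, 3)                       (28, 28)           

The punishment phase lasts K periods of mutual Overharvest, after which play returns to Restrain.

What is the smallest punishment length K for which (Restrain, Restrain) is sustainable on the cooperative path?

2

No profitable deviation requires (65−28)(δ+…+δ^K) ≥ 85−65, i.e. δ+…+δ^K ≥ 20/37 ≈ 0.5405.
With δ = 2/5, the partial sums are K=1: 0.4000, K=2: 0.5600.
K = 2 is the first length at which the sum reaches 0.5405.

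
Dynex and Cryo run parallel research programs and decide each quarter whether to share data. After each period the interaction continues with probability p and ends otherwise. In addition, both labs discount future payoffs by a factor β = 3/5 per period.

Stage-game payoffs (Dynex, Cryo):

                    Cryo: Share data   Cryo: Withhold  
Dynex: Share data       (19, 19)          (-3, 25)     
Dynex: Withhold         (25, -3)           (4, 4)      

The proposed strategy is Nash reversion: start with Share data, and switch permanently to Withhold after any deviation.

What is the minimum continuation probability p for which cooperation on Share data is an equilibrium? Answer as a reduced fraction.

With continuation probability p and discount β, the effective per-period discount factor is βp.
Grim-trigger IC: βp ≥ (25−19)/(25−4) = 2/7.
So p ≥ (2/7)/(3/5) = 10/21.

10/21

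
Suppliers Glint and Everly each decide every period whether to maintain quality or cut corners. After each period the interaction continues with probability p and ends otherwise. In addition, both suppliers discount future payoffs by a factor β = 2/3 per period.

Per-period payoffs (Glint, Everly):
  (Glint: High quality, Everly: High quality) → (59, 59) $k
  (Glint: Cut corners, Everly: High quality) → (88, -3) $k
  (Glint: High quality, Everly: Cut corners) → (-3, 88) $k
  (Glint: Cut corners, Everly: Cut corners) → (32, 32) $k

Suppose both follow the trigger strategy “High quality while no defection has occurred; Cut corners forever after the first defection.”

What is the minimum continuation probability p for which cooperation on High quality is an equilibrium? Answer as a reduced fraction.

87/112

With continuation probability p and discount β, the effective per-period discount factor is βp.
Grim-trigger IC: βp ≥ (88−59)/(88−32) = 29/56.
So p ≥ (29/56)/(2/3) = 87/112.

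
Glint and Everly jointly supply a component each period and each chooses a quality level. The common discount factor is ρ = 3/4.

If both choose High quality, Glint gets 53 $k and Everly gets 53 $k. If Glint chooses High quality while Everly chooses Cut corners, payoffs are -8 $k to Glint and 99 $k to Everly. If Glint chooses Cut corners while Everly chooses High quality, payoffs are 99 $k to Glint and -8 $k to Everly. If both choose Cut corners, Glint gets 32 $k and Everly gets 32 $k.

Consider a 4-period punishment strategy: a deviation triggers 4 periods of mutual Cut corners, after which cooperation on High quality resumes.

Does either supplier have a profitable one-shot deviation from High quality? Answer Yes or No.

Comparing payoff streams over the 5 periods until play realigns: cooperate → 53(1+ρ+…+ρ^4); deviate → 99 + 32(ρ+…+ρ^4).
Cooperation is sustained iff (53−32)(ρ+…+ρ^4) ≥ 99−53.
ρ+…+ρ^4 = 3/4·(1−(3/4)^4)/(1−3/4) = 2.0508, and (99−53)/(53−32) = 2.1905.
2.0508 < 2.1905, so cooperation is not sustainable.

Yes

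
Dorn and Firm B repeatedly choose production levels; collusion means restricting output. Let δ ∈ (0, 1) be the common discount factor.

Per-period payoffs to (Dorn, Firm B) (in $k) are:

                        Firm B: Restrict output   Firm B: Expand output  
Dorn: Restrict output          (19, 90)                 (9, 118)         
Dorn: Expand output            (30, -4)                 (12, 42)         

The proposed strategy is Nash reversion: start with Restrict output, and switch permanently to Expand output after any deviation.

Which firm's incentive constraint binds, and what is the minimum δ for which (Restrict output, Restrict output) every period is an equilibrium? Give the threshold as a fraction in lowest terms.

Dorn's threshold: (30−19)/(30−12) = 11/18.
Firm B's threshold: (118−90)/(118−42) = 7/19.
11/18 > 7/19, so Dorn binds and δ* = 11/18.

Dorn; δ ≥ 11/18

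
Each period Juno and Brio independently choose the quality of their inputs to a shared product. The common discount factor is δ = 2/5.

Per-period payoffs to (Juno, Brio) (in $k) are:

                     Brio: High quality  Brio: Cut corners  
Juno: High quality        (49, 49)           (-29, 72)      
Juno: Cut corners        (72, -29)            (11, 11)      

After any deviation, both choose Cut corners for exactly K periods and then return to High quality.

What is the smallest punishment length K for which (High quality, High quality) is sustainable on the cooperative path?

3

No profitable deviation requires (49−11)(δ+…+δ^K) ≥ 72−49, i.e. δ+…+δ^K ≥ 23/38 ≈ 0.6053.
With δ = 2/5, the partial sums are K=1: 0.4000, K=2: 0.5600, K=3: 0.6240.
K = 3 is the first length at which the sum reaches 0.6053.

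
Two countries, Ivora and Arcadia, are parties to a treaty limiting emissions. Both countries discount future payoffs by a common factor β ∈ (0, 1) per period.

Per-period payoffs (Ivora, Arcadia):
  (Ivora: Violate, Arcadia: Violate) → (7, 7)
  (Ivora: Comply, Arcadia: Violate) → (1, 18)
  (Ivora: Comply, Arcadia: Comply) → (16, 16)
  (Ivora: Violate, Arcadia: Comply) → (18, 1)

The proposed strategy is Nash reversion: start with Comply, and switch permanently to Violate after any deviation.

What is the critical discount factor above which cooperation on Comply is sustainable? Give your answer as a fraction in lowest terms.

2/11

One-period gain from deviating is 18 − 16 = 2. The loss is 16 − 7 = 9 in every subsequent period, with present value 9·β/(1−β).
Deviation is unprofitable when 9·β/(1−β) ≥ 2, i.e. β/(1−β) ≥ 2/9.
Equivalently β ≥ 2/(2+9) = 2/11.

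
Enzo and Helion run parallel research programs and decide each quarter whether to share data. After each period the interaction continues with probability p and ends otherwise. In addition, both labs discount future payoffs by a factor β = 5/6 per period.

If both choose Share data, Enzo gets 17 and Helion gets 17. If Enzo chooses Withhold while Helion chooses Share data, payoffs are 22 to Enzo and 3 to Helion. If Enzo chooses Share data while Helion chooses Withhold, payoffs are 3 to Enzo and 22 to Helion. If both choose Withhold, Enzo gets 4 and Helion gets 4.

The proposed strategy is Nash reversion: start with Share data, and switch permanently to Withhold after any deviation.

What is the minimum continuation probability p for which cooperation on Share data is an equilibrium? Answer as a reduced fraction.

Expected continuation weight on next period's payoff is β·p = 5/6·p, which plays the role of the discount factor.
Cooperation requires 5/6·p ≥ (22−17)/(22−4) = 5/18, hence p ≥ 1/3.

1/3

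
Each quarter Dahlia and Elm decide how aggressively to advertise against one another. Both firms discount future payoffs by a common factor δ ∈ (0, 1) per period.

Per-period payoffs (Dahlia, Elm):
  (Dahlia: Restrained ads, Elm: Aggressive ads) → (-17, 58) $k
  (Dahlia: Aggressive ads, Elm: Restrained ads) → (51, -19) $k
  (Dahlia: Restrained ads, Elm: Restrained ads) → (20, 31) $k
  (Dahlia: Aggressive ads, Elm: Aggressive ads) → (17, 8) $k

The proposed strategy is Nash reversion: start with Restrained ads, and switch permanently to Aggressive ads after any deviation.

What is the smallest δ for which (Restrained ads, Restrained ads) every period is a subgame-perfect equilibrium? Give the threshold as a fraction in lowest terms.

For Dahlia: deviation gain 51−20 = 31, per-period punishment loss 20−17 = 3. IC gives δ ≥ 31/34.
For Elm: gain 27, loss 23 per period, so δ ≥ 27/50.
The tighter constraint is Dahlia's, so cooperation needs δ ≥ 31/34.

31/34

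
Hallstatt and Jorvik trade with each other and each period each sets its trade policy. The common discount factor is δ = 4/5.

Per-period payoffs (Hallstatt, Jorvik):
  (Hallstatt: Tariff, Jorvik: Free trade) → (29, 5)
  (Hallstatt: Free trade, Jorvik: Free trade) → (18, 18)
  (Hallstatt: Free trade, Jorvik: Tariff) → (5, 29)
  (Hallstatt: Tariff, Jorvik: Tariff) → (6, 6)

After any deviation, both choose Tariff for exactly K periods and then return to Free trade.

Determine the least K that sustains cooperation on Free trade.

Need Σ_{k=1}^{K} δ^k ≥ (29−18)/(18−6) = 0.9167 at δ = 4/5.
At K = 1 the sum is 0.8000 < 0.9167; at K = 2 it is 1.4400 ≥ 0.9167.
So the minimum punishment length is K = 2.

2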